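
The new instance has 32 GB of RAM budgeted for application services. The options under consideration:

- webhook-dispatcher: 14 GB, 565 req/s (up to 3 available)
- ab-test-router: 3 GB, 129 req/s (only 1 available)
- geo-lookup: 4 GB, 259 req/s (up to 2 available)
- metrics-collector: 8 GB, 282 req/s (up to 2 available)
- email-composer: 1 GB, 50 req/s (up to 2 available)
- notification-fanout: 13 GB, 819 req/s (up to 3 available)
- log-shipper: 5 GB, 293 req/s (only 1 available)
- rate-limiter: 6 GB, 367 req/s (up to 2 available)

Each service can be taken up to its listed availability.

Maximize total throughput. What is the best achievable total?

Taking the top-ratio services first gives 2×geo-lookup + notification-fanout + log-shipper + rate-limiter for 1997 (32 GB).
Replace 2×geo-lookup and log-shipper with notification-fanout: the trade gains 8 net, giving 2005 at 32 GB.
That's the maximum — no swap from here does better than 2005.

2005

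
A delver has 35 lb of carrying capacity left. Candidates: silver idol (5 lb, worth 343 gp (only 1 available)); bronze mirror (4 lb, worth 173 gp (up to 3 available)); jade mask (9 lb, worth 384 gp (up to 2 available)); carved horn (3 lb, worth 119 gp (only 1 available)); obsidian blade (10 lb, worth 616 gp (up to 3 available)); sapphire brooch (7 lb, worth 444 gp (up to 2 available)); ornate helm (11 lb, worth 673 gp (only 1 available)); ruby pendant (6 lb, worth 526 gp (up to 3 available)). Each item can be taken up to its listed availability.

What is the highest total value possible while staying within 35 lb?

By value per lb: ruby pendant 87.67, silver idol 68.60, sapphire brooch 63.43, obsidian blade 61.60 lead.
A density-first pass picks silver idol + bronze mirror + sapphire brooch + 3×ruby pendant — 2538 at 34 lb.
Dropping silver idol and bronze mirror frees 9 lb; slotting in obsidian blade (10 lb) lifts the total to 2638 at 35 lb.
No other feasible combination exceeds 2638.

2638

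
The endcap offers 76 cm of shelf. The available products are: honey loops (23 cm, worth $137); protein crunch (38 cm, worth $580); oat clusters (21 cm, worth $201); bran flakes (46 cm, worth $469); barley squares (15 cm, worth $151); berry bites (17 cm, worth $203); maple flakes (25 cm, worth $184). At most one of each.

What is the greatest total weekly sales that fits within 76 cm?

984

Density check — protein crunch 15.26, berry bites 11.94, bran flakes 10.20 are the best per cm.
Taking the top-ratio products first gives protein crunch + barley squares + berry bites for 934 (70 cm).
The 15 cm tied up in barley squares is better spent on oat clusters — total rises to 984 (76 cm).
Runner-up protein crunch + barley squares + berry bites tops out at 934.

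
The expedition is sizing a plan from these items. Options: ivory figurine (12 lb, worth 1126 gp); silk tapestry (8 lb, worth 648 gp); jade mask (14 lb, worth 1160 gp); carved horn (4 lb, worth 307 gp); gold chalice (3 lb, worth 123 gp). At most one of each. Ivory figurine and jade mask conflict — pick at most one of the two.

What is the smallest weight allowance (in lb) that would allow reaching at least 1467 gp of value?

Look for the lowest-weight combination reaching 1467.
jade mask + carved horn reaches 1467 using 18 lb.
No combination under 18 lb hits 1467.

18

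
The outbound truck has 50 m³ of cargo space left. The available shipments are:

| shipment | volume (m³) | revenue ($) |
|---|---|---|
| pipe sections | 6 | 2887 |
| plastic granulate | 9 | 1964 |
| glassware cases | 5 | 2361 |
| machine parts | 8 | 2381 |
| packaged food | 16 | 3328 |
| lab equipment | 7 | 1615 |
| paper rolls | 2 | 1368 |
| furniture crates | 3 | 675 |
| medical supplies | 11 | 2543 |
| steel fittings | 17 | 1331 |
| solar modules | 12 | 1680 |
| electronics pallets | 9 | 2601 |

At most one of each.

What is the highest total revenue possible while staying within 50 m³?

Greedy by ratio would take pipe sections + glassware cases + machine parts + lab equipment + paper rolls + medical supplies + electronics pallets: 48 m³ used, total 15756.
The 7 m³ tied up in lab equipment is better spent on plastic granulate — total rises to 16105 (50 m³).
The closest alternative, pipe sections + plastic granulate + glassware cases + machine parts + lab equipment + paper rolls + furniture crates + electronics pallets, reaches only 15852.

16105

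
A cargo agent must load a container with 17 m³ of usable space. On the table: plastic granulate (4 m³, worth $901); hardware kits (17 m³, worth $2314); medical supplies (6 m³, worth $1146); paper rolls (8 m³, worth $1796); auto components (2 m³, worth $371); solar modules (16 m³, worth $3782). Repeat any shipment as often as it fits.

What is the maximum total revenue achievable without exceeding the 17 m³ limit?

3782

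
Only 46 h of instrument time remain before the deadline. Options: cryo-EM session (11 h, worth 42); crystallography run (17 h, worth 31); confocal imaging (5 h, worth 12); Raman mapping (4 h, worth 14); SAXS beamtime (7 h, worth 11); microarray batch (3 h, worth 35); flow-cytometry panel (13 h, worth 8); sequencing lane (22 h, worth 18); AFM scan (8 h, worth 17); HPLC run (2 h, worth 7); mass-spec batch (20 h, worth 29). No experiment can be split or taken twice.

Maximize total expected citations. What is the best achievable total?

146

Density check — microarray batch 11.67, cryo-EM session 3.82, Raman mapping 3.50 are the best per h.
Greedy by ratio would take cryo-EM session + confocal imaging + Raman mapping + SAXS beamtime + microarray batch + AFM scan + HPLC run: 40 h used, total 138.
Replace confocal imaging and SAXS beamtime with crystallography run: the trade gains 8 net, giving 146 at 45 h.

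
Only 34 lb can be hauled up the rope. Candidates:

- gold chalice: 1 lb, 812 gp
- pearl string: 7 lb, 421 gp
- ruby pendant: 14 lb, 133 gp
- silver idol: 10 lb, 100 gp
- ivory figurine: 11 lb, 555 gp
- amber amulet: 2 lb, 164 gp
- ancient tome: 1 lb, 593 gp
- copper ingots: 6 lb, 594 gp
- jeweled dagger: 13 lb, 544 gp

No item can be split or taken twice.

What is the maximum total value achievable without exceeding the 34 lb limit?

3262

A density-first pass picks gold chalice + pearl string + ivory figurine + amber amulet + ancient tome + copper ingots — 3139 at 28 lb.
Dropping pearl string frees 7 lb; slotting in jeweled dagger (13 lb) lifts the total to 3262 at 34 lb.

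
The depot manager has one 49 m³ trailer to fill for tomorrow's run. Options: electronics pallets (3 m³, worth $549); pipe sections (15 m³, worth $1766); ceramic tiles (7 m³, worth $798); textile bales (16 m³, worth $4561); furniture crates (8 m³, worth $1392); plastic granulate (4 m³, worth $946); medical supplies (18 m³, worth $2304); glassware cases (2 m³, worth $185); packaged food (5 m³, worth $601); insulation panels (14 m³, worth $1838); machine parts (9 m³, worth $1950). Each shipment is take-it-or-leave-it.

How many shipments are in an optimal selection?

The maximum revenue within 49 m³ is 10381.
One optimal bundle: electronics pallets + ceramic tiles + textile bales + furniture crates + plastic granulate + glassware cases + machine parts (49 m³).
All optima have 7 shipments.

7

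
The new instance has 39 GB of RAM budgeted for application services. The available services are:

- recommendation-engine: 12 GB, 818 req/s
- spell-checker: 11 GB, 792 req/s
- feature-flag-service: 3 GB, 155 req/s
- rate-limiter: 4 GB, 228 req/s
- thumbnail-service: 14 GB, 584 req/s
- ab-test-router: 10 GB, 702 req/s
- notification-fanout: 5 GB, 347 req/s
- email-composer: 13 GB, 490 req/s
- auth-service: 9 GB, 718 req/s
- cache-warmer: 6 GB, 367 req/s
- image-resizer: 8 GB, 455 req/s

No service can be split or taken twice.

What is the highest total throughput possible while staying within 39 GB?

By throughput per GB: auth-service 79.78, spell-checker 72.00, ab-test-router 70.20 lead.
Best packing: spell-checker + rate-limiter + ab-test-router + notification-fanout + auth-service — 39 GB, 2787 total.

2787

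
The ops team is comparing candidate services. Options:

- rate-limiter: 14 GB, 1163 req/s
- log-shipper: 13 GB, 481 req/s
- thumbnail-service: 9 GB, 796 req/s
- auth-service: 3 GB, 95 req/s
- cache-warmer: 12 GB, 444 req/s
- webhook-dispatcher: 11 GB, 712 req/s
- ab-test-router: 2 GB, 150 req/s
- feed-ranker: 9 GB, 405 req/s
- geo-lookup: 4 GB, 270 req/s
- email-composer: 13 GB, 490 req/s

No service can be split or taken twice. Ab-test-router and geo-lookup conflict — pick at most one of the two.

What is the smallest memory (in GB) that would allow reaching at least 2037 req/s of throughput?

25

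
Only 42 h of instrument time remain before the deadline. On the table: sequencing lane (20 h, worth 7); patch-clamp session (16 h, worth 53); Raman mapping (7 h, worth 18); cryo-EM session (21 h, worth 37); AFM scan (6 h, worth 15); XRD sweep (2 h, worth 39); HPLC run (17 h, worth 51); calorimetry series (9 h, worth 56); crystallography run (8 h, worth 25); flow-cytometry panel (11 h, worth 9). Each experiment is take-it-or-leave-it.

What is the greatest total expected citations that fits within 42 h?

Best packing: patch-clamp session + Raman mapping + XRD sweep + calorimetry series + crystallography run — 42 h, 191 total.
No other feasible combination exceeds 191.

191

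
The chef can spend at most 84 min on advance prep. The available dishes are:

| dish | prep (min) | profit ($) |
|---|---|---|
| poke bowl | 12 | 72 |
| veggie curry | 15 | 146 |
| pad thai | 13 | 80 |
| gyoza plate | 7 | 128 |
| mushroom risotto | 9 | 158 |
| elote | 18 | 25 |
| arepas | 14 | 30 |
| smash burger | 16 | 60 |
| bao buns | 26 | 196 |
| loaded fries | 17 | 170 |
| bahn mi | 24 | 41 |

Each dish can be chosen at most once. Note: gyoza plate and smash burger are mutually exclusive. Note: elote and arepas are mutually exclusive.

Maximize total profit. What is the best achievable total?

804

Filling by ratio: veggie curry + gyoza plate + mushroom risotto + bao buns + loaded fries for 798, with 10 min left unused.
Dropping veggie curry frees 15 min; slotting in poke bowl + pad thai (25 min) lifts the total to 804 at 84 min.
Every other selection either busts 84 min or breaks a pairing rule or fails to beat 804.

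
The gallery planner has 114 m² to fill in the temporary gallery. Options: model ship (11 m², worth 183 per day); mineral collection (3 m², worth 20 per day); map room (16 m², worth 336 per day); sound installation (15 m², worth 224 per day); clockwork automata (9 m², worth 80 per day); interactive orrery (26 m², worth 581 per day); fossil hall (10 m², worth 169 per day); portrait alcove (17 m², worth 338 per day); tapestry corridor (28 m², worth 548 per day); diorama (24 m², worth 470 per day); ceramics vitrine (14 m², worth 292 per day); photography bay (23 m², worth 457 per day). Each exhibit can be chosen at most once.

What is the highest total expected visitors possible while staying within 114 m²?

A density-first pass picks mineral collection + map room + interactive orrery + fossil hall + portrait alcove + ceramics vitrine + photography bay — 2193 at 109 m².
Reworking the packing: model ship + map room + interactive orrery + diorama + ceramics vitrine + photography bay uses 114 m² and improves the total to 2319.
The closest alternative, interactive orrery + fossil hall + portrait alcove + diorama + ceramics vitrine + photography bay, reaches only 2307.

2319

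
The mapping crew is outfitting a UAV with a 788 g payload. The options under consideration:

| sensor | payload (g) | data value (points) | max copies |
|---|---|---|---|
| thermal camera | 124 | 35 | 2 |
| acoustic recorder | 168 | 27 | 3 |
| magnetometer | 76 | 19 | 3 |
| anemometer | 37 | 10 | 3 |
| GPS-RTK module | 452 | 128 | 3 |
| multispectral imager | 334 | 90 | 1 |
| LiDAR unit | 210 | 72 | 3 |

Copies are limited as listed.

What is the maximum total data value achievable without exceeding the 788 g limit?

255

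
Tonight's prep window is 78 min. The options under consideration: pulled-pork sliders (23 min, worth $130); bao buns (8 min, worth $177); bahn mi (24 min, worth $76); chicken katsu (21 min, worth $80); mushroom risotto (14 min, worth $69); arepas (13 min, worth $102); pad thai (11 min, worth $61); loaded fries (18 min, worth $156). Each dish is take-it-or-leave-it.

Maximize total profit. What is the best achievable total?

634

Filling by ratio: pulled-pork sliders + bao buns + arepas + pad thai + loaded fries for 626, with 5 min left unused.
Replace pad thai with mushroom risotto: the trade gains 8 net, giving 634 at 76 min.
An exhaustive check of the 256 subsets confirms 634.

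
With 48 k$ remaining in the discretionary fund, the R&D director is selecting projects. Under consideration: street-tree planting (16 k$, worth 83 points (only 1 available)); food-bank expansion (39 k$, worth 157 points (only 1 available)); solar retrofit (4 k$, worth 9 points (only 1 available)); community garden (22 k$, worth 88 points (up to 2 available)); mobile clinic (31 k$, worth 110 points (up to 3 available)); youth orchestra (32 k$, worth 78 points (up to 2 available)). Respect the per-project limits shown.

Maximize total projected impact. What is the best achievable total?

193

Taking the top-ratio projects first gives street-tree planting + solar retrofit + community garden for 180 (42 k$).
Replace solar retrofit and community garden with mobile clinic: the trade gains 13 net, giving 193 at 47 k$.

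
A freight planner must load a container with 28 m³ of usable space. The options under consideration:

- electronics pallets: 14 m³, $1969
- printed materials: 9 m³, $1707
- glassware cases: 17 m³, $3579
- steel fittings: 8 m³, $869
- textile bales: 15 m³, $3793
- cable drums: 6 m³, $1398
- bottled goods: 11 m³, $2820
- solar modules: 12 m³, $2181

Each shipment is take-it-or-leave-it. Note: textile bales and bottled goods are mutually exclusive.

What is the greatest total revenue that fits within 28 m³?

Best packing: glassware cases + bottled goods — 28 m³, 6399 total.
The closest alternative, textile bales + solar modules, reaches only 5974.

6399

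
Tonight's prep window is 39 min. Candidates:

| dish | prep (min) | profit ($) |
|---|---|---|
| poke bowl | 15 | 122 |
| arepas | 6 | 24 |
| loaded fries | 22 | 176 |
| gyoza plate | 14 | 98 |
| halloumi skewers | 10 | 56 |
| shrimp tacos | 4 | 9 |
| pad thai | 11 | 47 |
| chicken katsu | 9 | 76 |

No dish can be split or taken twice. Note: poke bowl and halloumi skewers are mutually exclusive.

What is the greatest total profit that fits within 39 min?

By profit per min: chicken katsu 8.44, poke bowl 8.13, loaded fries 8.00, gyoza plate 7.00 lead.
Taking the top-ratio dishes first gives poke bowl + gyoza plate + chicken katsu for 296 (38 min).
Dropping gyoza plate and chicken katsu frees 23 min; slotting in loaded fries (22 min) lifts the total to 298 at 37 min.
The closest alternative, poke bowl + gyoza plate + chicken katsu, reaches only 296.

298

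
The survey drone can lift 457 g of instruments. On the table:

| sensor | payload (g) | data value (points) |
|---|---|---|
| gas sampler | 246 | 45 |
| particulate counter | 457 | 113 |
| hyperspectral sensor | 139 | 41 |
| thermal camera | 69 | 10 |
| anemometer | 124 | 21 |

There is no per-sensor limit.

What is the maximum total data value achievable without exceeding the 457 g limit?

123

By data value per g: hyperspectral sensor 0.29, particulate counter 0.25, gas sampler 0.18 lead.
Best packing: 3×hyperspectral sensor — 417 g, 123 total.
The spare 40 g is too small for any remaining sensor, and no exchange beats 123.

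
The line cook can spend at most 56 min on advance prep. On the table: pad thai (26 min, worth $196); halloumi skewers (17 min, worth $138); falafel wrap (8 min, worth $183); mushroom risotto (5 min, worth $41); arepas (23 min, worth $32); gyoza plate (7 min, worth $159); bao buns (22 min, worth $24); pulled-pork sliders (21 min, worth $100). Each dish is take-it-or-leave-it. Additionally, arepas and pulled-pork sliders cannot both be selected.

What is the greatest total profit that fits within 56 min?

580

Greedy by ratio would take halloumi skewers + falafel wrap + mushroom risotto + gyoza plate: 37 min used, total 521.
The 5 min tied up in mushroom risotto is better spent on pulled-pork sliders — total rises to 580 (53 min).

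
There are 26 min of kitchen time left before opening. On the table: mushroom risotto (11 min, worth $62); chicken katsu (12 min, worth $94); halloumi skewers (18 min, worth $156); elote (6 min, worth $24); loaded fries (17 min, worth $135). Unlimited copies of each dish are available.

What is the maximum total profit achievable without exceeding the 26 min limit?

Density check — halloumi skewers 8.67, loaded fries 7.94, chicken katsu 7.83, mushroom risotto 5.64 are the best per min.
The ratio heuristic lands on halloumi skewers + elote (180) but leaves 2 min idle.
The 24 min tied up in halloumi skewers and elote is better spent on 2×chicken katsu — total rises to 188 (24 min).

188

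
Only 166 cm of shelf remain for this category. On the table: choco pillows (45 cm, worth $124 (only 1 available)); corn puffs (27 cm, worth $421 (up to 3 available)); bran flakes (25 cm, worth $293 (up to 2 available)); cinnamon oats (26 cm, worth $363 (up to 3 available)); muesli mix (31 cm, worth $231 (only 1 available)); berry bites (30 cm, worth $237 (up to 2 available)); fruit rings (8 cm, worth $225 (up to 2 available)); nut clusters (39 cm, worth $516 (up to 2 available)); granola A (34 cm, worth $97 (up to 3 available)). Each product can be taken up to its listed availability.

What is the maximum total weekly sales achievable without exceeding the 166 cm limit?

2592

The ratio heuristic lands on 3×corn puffs + 2×cinnamon oats + 2×fruit rings (2439) but leaves 17 cm idle.
The 26 cm tied up in cinnamon oats is better spent on nut clusters — total rises to 2592 (162 cm).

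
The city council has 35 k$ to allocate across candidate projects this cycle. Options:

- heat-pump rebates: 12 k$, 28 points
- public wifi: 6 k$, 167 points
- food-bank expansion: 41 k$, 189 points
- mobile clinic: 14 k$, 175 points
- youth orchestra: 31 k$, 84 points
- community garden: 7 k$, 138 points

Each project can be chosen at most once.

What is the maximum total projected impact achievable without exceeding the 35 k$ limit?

480

Best packing: public wifi + mobile clinic + community garden — 27 k$, 480 total.
Next best is heat-pump rebates + public wifi + mobile clinic at 370 (32 k$) — short by 110.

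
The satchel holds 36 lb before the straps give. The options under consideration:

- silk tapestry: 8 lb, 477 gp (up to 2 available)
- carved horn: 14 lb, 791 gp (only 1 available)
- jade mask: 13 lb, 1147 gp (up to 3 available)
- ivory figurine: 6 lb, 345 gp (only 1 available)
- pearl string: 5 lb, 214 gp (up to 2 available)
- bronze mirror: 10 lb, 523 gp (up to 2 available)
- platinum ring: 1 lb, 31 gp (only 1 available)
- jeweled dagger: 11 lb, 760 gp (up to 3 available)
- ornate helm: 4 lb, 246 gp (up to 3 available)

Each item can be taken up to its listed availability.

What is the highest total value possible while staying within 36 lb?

Greedy by ratio would take 2×jade mask + platinum ring + 2×ornate helm: 35 lb used, total 2817.
Replace platinum ring and ornate helm with ivory figurine: the trade gains 68 net, giving 2885 at 36 lb.

2885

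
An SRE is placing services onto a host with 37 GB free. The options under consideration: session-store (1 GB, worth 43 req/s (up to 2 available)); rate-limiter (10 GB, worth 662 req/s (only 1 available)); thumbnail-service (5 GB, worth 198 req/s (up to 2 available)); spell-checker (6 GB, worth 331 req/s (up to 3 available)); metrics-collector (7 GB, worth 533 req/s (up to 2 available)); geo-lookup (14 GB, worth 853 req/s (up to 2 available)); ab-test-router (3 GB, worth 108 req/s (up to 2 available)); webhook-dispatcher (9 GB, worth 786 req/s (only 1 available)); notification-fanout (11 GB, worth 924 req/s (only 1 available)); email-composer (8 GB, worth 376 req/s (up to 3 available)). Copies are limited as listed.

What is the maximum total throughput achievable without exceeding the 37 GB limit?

2905

Taking the top-ratio services first gives 2×session-store + 2×metrics-collector + webhook-dispatcher + notification-fanout for 2862 (36 GB).
Dropping 2×session-store and metrics-collector frees 9 GB; slotting in rate-limiter (10 GB) lifts the total to 2905 at 37 GB.
Every other selection either busts 37 GB or exceeds an availability limit or fails to beat 2905.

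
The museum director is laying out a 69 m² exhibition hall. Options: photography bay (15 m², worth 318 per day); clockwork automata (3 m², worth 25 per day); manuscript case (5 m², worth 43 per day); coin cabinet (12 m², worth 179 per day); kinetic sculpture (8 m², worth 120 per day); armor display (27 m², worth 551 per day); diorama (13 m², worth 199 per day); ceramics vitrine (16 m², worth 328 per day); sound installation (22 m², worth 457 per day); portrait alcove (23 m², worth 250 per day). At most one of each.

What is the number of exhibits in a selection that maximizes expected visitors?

4

Best achievable expected visitors is 1369.
For example photography bay + manuscript case + armor display + sound installation achieves it, using 69 m².
All optima have 4 exhibits.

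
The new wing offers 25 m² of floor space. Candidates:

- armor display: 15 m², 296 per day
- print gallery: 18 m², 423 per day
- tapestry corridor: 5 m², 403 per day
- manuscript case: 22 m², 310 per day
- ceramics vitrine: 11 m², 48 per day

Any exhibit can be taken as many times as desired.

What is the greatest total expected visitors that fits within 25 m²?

The ratio ordering already packs tightly: 5×tapestry corridor, 25 m², 2015.
No other feasible combination exceeds 2015.

2015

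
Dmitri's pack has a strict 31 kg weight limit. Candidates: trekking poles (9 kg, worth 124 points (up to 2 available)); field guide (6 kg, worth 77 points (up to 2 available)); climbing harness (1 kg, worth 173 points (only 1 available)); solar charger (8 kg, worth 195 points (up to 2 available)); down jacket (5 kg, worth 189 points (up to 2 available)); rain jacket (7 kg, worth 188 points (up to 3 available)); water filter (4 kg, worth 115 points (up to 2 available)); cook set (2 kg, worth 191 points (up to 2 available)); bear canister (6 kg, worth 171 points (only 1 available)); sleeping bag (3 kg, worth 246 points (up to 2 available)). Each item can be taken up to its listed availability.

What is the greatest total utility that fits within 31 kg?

1711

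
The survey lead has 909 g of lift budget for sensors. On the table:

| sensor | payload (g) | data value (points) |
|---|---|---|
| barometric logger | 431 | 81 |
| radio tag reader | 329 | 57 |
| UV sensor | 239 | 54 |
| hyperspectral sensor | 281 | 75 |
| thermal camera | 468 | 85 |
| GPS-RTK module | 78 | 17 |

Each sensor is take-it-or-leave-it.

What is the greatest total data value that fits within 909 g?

186

The ratio heuristic lands on UV sensor + hyperspectral sensor + GPS-RTK module (146) but leaves 311 g idle.
The 78 g tied up in GPS-RTK module is better spent on radio tag reader — total rises to 186 (849 g).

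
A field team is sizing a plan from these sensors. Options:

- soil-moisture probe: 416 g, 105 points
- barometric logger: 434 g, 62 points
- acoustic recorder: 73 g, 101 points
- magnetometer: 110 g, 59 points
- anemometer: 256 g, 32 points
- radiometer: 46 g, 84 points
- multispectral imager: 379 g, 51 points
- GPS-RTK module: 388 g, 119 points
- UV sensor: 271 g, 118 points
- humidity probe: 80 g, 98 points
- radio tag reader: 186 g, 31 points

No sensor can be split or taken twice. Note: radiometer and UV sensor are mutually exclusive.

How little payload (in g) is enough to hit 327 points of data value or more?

309

Minimise g subject to total data value ≥ 327.
acoustic recorder + magnetometer + radiometer + humidity probe: 342 data value at 309 g.
No combination under 309 g hits 327.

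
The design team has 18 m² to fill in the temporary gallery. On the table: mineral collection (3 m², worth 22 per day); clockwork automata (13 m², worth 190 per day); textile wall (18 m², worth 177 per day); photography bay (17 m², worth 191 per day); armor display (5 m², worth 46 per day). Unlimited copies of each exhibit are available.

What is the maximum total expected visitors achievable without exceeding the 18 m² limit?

Clockwork automata + armor display uses 18 of the 18 m² and totals 236.
Nothing else within 18 m² beats 236.

236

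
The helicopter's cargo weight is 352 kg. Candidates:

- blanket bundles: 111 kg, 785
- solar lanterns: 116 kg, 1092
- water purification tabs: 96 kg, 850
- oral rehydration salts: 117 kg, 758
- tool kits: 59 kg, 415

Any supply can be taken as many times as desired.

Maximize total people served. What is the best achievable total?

Density check — solar lanterns 9.41, water purification tabs 8.85, blanket bundles 7.07, tool kits 7.03 are the best per kg.
Best packing: 3×solar lanterns — 348 kg, 3276 total.
No other feasible combination exceeds 3276.

3276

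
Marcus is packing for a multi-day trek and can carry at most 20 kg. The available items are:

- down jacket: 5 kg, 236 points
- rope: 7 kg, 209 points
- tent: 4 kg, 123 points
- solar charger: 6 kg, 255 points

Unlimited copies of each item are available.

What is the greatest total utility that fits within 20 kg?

944

By utility per kg: down jacket 47.20, solar charger 42.50, tent 30.75, rope 29.86 lead.
Taking 4×down jacket: 20 kg used, 944 in utility.
That's the maximum — no swap from here does better than 944.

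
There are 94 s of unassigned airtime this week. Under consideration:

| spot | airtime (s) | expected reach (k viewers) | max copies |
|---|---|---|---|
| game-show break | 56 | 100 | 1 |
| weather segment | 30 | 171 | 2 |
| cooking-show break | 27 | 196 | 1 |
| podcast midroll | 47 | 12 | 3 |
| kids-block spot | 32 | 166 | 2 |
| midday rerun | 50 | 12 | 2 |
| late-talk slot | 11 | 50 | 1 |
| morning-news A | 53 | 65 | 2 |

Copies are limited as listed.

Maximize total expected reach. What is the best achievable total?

Density check — cooking-show break 7.26, weather segment 5.70, kids-block spot 5.19 are the best per s.
2×weather segment + cooking-show break uses 87 of the 94 s and totals 538.
That's the maximum — no swap from here does better than 538.

538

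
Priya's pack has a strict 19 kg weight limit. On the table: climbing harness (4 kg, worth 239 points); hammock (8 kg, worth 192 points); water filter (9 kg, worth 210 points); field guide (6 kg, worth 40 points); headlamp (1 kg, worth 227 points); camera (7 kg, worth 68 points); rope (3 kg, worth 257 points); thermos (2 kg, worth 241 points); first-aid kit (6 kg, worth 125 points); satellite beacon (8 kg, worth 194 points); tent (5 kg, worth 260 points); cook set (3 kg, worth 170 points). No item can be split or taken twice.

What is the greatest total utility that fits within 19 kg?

1394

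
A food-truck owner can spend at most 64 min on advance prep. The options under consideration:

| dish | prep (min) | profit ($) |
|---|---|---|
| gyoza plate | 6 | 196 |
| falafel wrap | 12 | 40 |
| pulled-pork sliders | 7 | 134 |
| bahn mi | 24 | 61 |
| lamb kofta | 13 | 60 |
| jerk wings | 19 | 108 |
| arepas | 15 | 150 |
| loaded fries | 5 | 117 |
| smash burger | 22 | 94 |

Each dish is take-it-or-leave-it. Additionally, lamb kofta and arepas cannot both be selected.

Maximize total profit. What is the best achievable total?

745

By profit per min: gyoza plate 32.67, loaded fries 23.40, pulled-pork sliders 19.14 lead.
Gyoza plate + falafel wrap + pulled-pork sliders + jerk wings + arepas + loaded fries uses 64 of the 64 min and totals 745.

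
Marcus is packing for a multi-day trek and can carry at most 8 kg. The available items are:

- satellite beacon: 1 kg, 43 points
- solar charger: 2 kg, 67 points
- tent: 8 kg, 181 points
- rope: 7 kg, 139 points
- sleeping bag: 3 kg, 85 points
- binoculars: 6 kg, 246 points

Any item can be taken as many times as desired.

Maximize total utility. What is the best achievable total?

The ratio ordering already packs tightly: 8×satellite beacon, 8 kg, 344.
Every other selection either busts 8 kg or fails to beat 344.

344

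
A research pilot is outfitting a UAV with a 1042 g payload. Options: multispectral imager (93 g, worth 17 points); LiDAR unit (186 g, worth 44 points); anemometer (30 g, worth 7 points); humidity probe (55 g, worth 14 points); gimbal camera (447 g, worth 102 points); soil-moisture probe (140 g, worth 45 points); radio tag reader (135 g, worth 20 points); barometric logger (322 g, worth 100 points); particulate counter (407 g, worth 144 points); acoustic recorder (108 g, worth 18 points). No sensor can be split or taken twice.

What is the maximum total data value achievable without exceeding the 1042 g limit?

321

Ranking by ratio (data value/g): particulate counter 0.35, soil-moisture probe 0.32, barometric logger 0.31.
Filling by ratio: anemometer + humidity probe + soil-moisture probe + barometric logger + particulate counter for 310, with 88 g left unused.
The 30 g tied up in anemometer is better spent on acoustic recorder — total rises to 321 (1032 g).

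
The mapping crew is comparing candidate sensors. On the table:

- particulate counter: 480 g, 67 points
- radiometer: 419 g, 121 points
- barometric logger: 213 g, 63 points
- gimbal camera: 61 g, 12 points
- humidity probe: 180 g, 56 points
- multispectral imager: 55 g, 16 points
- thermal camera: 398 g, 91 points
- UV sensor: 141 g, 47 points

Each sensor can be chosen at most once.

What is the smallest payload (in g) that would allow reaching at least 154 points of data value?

534

Need the lightest bundle worth ≥ 154.
Taking barometric logger + humidity probe + UV sensor gives 166 (≥ 154) for 534 g.
Any bundle with less than 534 g falls short of 154.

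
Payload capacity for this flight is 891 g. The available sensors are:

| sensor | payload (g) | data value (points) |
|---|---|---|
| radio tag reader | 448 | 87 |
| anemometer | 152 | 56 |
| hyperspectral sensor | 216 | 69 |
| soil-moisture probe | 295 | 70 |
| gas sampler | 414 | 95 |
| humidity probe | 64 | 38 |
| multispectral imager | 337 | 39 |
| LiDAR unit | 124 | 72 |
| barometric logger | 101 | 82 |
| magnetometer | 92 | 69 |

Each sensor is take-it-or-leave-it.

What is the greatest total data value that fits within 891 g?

A density-first pass picks anemometer + hyperspectral sensor + humidity probe + LiDAR unit + barometric logger + magnetometer — 386 at 749 g.
Dropping hyperspectral sensor frees 216 g; slotting in soil-moisture probe (295 g) lifts the total to 387 at 828 g.
An exhaustive check of the 1024 subsets confirms 387.

387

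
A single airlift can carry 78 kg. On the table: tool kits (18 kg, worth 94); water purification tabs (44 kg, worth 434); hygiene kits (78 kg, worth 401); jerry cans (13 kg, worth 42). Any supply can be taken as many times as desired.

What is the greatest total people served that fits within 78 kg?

Tool kits + water purification tabs + jerry cans uses 75 of the 78 kg and totals 570.
Every other selection either busts 78 kg or fails to beat 570.

570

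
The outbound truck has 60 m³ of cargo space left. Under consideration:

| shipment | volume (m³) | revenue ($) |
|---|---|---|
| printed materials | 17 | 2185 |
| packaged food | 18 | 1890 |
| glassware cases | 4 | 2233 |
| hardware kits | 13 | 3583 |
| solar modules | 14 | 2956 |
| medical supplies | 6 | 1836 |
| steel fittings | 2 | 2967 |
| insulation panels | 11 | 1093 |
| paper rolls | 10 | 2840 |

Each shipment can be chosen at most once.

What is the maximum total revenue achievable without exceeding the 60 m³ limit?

Best packing: glassware cases + hardware kits + solar modules + medical supplies + steel fittings + insulation panels + paper rolls — 60 m³, 17508 total.
Every other selection either busts 60 m³ or fails to beat 17508.

17508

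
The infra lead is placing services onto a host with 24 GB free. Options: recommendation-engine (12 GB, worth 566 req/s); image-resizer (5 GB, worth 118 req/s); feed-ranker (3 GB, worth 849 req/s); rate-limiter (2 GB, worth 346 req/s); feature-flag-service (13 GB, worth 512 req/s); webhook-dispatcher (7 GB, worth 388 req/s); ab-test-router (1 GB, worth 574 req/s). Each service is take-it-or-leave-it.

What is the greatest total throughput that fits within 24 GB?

2453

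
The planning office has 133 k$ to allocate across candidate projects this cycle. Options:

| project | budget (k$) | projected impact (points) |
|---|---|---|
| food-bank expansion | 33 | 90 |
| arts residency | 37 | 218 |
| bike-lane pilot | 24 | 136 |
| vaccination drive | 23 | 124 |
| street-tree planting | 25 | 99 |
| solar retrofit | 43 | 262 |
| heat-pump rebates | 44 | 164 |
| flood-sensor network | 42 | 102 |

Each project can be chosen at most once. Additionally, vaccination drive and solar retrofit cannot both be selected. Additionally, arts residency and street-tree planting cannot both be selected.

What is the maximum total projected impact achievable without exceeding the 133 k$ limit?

644

Density check — solar retrofit 6.09, arts residency 5.89, bike-lane pilot 5.67 are the best per k$.
Arts residency + solar retrofit + heat-pump rebates uses 124 of the 133 k$ and totals 644.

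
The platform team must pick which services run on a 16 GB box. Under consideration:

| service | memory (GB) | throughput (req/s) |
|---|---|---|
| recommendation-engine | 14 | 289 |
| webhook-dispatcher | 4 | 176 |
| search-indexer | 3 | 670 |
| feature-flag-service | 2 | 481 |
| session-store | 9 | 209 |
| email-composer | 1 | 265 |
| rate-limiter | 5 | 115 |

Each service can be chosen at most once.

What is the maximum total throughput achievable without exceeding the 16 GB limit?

Taking webhook-dispatcher + search-indexer + feature-flag-service + email-composer + rate-limiter: 15 GB used, 1707 in throughput.
Runner-up search-indexer + feature-flag-service + session-store + email-composer tops out at 1625.

1707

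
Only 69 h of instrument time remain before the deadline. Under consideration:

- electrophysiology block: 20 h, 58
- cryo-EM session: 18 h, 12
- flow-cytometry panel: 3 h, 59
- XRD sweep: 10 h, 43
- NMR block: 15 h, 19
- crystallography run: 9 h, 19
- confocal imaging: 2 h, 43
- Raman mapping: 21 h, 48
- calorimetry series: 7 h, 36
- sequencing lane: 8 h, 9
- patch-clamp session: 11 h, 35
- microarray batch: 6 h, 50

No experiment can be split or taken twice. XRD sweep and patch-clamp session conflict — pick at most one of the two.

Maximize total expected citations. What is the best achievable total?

Electrophysiology block + flow-cytometry panel + XRD sweep + confocal imaging + Raman mapping + calorimetry series + microarray batch uses 69 of the 69 h and totals 337.
Runner-up electrophysiology block + flow-cytometry panel + XRD sweep + crystallography run + confocal imaging + calorimetry series + sequencing lane + microarray batch tops out at 317.

337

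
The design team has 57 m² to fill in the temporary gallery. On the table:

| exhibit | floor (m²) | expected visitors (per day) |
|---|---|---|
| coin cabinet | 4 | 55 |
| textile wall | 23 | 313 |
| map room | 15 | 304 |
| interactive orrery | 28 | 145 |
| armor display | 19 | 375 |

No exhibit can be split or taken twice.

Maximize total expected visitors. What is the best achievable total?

A density-first pass picks coin cabinet + map room + armor display — 734 at 38 m².
Dropping coin cabinet frees 4 m²; slotting in textile wall (23 m²) lifts the total to 992 at 57 m².
Nothing else within 57 m² beats 992.

992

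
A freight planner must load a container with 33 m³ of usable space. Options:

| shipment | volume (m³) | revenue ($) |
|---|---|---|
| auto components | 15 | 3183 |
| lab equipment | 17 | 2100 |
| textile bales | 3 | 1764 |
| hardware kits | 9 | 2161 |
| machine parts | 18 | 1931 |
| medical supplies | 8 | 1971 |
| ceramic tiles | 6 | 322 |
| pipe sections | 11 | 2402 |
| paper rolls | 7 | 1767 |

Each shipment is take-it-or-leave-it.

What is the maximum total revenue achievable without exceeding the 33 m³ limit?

8685

Ranking by ratio (revenue/m³): textile bales 588.00, paper rolls 252.43, medical supplies 246.38.
Taking the top-ratio shipments first gives textile bales + hardware kits + medical supplies + ceramic tiles + paper rolls for 7985 (33 m³).
The 15 m³ tied up in hardware kits and ceramic tiles is better spent on auto components — total rises to 8685 (33 m³).
No other feasible combination exceeds 8685.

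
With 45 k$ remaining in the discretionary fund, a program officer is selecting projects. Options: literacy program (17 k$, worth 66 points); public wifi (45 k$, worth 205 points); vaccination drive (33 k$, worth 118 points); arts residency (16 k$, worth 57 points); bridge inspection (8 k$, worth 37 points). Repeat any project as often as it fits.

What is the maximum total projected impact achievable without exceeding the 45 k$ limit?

205

A density-first pass picks 5×bridge inspection — 185 at 40 k$.
The 40 k$ tied up in 5×bridge inspection is better spent on public wifi — total rises to 205 (45 k$).
Every other selection either busts 45 k$ or fails to beat 205.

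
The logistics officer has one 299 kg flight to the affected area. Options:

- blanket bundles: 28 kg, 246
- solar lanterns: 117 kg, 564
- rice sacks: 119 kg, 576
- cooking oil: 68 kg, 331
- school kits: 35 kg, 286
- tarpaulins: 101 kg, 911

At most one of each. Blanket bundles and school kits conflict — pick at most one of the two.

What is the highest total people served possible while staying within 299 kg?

Rice sacks + cooking oil + tarpaulins uses 288 of the 299 kg and totals 1818.

1818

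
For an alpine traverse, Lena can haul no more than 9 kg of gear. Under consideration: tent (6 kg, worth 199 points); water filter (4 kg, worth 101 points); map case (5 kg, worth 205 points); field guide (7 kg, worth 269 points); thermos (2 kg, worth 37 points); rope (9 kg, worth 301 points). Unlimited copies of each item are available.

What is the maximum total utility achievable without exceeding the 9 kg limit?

Taking water filter + map case: 9 kg used, 306 in utility.

306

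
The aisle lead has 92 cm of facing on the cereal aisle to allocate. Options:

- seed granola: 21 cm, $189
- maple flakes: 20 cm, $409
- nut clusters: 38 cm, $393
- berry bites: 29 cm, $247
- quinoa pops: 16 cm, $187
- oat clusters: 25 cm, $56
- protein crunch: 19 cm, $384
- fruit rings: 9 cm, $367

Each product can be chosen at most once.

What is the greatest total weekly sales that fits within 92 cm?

A density-first pass picks seed granola + maple flakes + quinoa pops + protein crunch + fruit rings — 1536 at 85 cm.
Replace seed granola and quinoa pops with nut clusters: the trade gains 17 net, giving 1553 at 86 cm.
The closest alternative, seed granola + maple flakes + quinoa pops + protein crunch + fruit rings, reaches only 1536.

1553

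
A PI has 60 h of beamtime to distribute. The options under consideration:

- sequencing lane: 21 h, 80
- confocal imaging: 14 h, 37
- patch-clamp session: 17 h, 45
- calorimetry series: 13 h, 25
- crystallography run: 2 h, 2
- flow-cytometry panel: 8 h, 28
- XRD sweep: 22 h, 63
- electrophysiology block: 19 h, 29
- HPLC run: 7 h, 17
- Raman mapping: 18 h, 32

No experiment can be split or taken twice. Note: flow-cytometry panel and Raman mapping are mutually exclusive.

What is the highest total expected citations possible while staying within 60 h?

190

Ranking by ratio (expected citations/h): sequencing lane 3.81, flow-cytometry panel 3.50, XRD sweep 2.86.
Sequencing lane + confocal imaging + patch-clamp session + flow-cytometry panel uses 60 of the 60 h and totals 190.
Sequencing lane + crystallography run + flow-cytometry panel + XRD sweep + HPLC run (60 h) also reaches 190 — a tie, but nothing goes higher.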